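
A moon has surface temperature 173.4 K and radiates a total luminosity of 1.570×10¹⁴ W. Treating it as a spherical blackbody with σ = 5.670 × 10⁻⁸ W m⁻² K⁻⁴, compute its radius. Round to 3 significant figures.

L = 4πR²σT⁴ ⇒ R = √(L/(4πσT⁴)).
σT⁴ = 51.2601 W/m², so R = √(1.570×10¹⁴/(4π×51.2601)) = 4.94×10⁵ m.

R ≈ 4.94×10⁵ m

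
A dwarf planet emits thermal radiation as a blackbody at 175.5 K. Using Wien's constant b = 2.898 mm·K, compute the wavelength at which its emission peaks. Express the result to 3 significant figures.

λ_max ≈ 16.5 μm

Wien's displacement law: λ_max = b/T = (2.898×10⁻³ m·K)/(175.5 K) = 1.651×10⁻⁵ m.
That is 16.5 μm, in the infrared range.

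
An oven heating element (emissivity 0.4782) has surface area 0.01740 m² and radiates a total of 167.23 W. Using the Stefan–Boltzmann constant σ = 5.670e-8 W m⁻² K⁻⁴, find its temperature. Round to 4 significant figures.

T ≈ 771.6 K

Area A = 0.01740 m².
P = εσAT⁴ ⇒ T = (P/(εσA))^(1/4) = (167.23/(0.4782×5.670×10⁻⁸×0.01740))^(1/4) = 771.6 K.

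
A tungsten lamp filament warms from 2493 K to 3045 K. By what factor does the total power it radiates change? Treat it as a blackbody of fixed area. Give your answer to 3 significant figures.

P₂/P₁ ≈ 2.23

P ∝ T⁴, so P₂/P₁ = (T₂/T₁)⁴ = (3045/2493)⁴ = (1.22142)⁴ = 2.23.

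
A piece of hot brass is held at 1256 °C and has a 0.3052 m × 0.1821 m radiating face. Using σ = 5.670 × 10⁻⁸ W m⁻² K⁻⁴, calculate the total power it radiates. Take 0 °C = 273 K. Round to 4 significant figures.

T = 1256 °C + 273 = 1529 K.
Area A = 0.3052 × 0.1821 = 0.0555769 m².
P = σAT⁴ = 5.670×10⁻⁸ × 0.0555769 × (1529)⁴ = 1.722×10⁴ W.

P ≈ 1.722×10⁴ W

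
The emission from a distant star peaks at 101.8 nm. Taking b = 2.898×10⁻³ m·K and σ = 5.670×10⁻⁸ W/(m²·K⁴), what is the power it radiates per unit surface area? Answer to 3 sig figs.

Wien's law: T = b/λ_max = 2.898×10⁻³/1.018×10⁻⁷ = 28467.6 K.
Then I = σT⁴ = 5.670×10⁻⁸×(28467.6)⁴ = 3.72×10¹⁰ W/m².

I ≈ 3.72×10¹⁰ W/m²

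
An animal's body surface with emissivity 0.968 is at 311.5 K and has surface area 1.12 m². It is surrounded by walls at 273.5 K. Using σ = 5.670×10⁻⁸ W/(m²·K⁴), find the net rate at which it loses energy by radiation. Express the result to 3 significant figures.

Net loss ≈ 235 W

Area A = 1.12 m².
Net radiated power P_net = εσA(T⁴ − T₀⁴) = 0.968×5.670×10⁻⁸×1.12×(311.5⁴ − 273.5⁴).
T⁴ − T₀⁴ = 9.41526×10⁹ − 5.59538×10⁹ = 3.81988×10⁹ K⁴, so P_net = 235 W.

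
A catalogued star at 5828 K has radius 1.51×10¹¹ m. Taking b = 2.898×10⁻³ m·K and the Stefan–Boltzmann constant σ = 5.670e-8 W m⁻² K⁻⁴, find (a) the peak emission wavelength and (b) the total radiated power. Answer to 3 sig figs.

λ_max ≈ 497 nm; P ≈ 1.87×10³¹ W

(a) λ_max = b/T = 2.898×10⁻³/5828 = 4.973×10⁻⁷ m = 497 nm.
Surface area A = 4πR² = 4π(1.51×10¹¹ m)² = 2.86526×10²³ m².
(b) P = σAT⁴ = 5.670×10⁻⁸×2.86526×10²³×(5828)⁴ = 1.87×10³¹ W.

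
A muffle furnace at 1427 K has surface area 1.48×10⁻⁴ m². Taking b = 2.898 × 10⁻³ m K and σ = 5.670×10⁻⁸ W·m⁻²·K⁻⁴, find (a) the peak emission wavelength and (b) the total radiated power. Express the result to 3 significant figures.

λ_max ≈ 2.03×10³ nm; P ≈ 34.8 W

(a) λ_max = b/T = 2.898×10⁻³/1427 = 2.031×10⁻⁶ m = 2.03×10³ nm.
Area A = 1.48×10⁻⁴ m².
(b) P = σAT⁴ = 5.670×10⁻⁸×1.48×10⁻⁴×(1427)⁴ = 34.8 W.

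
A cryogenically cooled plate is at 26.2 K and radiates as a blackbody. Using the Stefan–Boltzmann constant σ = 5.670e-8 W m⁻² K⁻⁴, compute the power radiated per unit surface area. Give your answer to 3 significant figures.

Stefan–Boltzmann: I = σT⁴ = 5.670×10⁻⁸ × (26.2)⁴ = 0.0267 W/m².

I ≈ 0.0267 W/m²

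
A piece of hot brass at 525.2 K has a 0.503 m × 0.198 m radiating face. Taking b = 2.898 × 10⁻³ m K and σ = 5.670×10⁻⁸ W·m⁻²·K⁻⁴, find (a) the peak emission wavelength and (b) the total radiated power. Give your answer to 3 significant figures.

(a) λ_max = b/T = 2.898×10⁻³/525.2 = 5.518×10⁻⁶ m = 5.52 μm.
Area A = 0.503 × 0.198 = 0.099594 m².
(b) P = σAT⁴ = 5.670×10⁻⁸×0.099594×(525.2)⁴ = 430 W.

λ_max ≈ 5.52 μm; P ≈ 430 W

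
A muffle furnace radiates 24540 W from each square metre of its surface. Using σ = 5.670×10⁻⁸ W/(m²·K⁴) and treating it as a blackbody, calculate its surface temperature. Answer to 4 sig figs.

T ≈ 811.1 K

I = σT⁴, so T = (I/σ)^(1/4) = (24540/(5.670×10⁻⁸))^(1/4) = 811.1 K.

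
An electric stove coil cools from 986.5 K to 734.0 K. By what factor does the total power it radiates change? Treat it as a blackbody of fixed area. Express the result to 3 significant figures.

P ∝ T⁴, so P₂/P₁ = (T₂/T₁)⁴ = (734.0/986.5)⁴ = (0.744045)⁴ = 0.306.

P₂/P₁ ≈ 0.306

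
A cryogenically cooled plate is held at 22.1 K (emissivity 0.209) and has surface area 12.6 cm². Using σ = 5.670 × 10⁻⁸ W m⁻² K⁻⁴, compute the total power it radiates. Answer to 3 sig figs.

P ≈ 3.56×10⁻⁶ W

Area A = 12.6 cm² = 1.26×10⁻³ m².
P = εσAT⁴ = 0.209 × 5.670×10⁻⁸ × 1.26×10⁻³ × (22.1)⁴ = 3.56×10⁻⁶ W.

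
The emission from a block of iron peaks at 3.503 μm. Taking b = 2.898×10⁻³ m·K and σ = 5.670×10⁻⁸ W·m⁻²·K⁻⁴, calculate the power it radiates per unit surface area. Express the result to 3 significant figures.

Wien's law: T = b/λ_max = 2.898×10⁻³/3.503×10⁻⁶ = 827.291 K.
Then I = σT⁴ = 5.670×10⁻⁸×(827.291)⁴ = 2.66×10⁴ W/m².

I ≈ 2.66×10⁴ W/m²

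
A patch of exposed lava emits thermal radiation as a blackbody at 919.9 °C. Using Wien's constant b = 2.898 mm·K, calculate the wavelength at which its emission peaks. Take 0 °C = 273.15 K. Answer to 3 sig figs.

λ_max ≈ 2.43 μm

T = 919.9 °C + 273.15 = 1193.05 K.
Wien's displacement law: λ_max = b/T = (2.898×10⁻³ m·K)/(1193.05 K) = 2.429×10⁻⁶ m.
That is 2.43 μm, in the infrared range.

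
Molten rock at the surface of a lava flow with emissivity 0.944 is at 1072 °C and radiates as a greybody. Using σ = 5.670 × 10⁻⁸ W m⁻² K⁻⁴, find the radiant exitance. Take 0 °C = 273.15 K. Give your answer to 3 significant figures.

I ≈ 1.75×10⁵ W/m²

T = 1072 °C + 273.15 = 1345.15 K.
Stefan–Boltzmann: I = εσT⁴ = 0.944 × 5.670×10⁻⁸ × (1345.15)⁴ = 1.75×10⁵ W/m².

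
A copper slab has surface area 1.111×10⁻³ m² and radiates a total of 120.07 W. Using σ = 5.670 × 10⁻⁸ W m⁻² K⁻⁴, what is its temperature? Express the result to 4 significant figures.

Area A = 1.111×10⁻³ m².
P = σAT⁴ ⇒ T = (P/(σA))^(1/4) = (120.07/(5.670×10⁻⁸×1.111×10⁻³))^(1/4) = 1175 K.

T ≈ 1175 K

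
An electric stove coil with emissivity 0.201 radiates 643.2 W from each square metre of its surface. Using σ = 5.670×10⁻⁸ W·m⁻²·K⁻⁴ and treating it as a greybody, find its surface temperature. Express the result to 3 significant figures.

T ≈ 487 K

I = εσT⁴, so T = (I/εσ)^(1/4) = (643.2/(0.201×5.670×10⁻⁸))^(1/4) = 487 K.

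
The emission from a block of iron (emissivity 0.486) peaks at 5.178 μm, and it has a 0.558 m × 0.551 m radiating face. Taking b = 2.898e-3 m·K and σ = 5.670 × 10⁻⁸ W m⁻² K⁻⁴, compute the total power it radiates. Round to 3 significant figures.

P ≈ 831 W

Wien's law: T = b/λ_max = 2.898×10⁻³/5.178×10⁻⁶ = 559.676 K.
Area A = 0.558 × 0.551 = 0.307458 m².
Then P = εσAT⁴ = 0.486×5.670×10⁻⁸×0.307458×(559.676)⁴ = 831 W.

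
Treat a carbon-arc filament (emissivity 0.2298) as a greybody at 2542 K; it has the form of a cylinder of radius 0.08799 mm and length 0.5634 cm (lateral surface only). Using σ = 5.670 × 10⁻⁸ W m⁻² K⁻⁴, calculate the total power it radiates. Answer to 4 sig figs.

P ≈ 1.695 W

Lateral area A = 2πrL = 2π×8.799×10⁻⁵×5.634×10⁻³ = 3.11480×10⁻⁶ m².
P = εσAT⁴ = 0.2298 × 5.670×10⁻⁸ × 3.11480×10⁻⁶ × (2542)⁴ = 1.695 W.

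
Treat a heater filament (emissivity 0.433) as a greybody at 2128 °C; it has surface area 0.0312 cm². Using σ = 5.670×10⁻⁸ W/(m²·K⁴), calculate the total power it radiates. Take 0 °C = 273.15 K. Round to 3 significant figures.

P ≈ 2.55 W

T = 2128 °C + 273.15 = 2401.15 K.
Area A = 0.0312 cm² = 3.12×10⁻⁶ m².
P = εσAT⁴ = 0.433 × 5.670×10⁻⁸ × 3.12×10⁻⁶ × (2401.15)⁴ = 2.55 W.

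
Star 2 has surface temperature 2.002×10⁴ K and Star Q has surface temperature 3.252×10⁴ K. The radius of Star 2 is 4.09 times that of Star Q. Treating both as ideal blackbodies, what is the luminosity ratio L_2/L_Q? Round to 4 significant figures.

L ∝ R²T⁴, so L_2/L_Q = (R_2/R_Q)²(T_2/T_Q)⁴ = (4.09)² × (2.002×10⁴/3.252×10⁴)⁴ = 16.7281 × 0.143633 = 2.403.

L_2/L_Q ≈ 2.403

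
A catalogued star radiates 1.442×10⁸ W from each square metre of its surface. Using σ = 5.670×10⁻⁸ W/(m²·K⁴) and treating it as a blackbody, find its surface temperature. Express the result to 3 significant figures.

T ≈ 7.10×10³ K

I = σT⁴, so T = (I/σ)^(1/4) = (1.442×10⁸/(5.670×10⁻⁸))^(1/4) = 7.10×10³ K.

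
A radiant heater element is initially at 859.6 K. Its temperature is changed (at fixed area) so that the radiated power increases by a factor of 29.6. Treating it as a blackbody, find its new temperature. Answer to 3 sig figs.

P ∝ T⁴, so T₂/T₁ = (P₂/P₁)^(1/4) = (29.6)^(1/4) = 2.33251.
T₂ = 859.6 × 2.33251 = 2.01×10³ K.

T₂ ≈ 2.01×10³ K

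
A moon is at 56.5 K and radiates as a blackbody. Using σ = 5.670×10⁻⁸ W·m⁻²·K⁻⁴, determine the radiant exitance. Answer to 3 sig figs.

Stefan–Boltzmann: I = σT⁴ = 5.670×10⁻⁸ × (56.5)⁴ = 0.578 W/m².

I ≈ 0.578 W/m²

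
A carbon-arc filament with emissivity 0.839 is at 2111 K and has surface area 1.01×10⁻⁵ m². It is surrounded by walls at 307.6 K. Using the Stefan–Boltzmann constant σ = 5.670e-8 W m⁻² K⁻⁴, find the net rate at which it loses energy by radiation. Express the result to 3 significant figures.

Area A = 1.01×10⁻⁵ m².
Net radiated power P_net = εσA(T⁴ − T₀⁴) = 0.839×5.670×10⁻⁸×1.01×10⁻⁵×(2111⁴ − 307.6⁴).
T⁴ − T₀⁴ = 1.98588×10¹³ − 8.95252×10⁹ = 1.98498×10¹³ K⁴, so P_net = 9.54 W.

Net loss ≈ 9.54 W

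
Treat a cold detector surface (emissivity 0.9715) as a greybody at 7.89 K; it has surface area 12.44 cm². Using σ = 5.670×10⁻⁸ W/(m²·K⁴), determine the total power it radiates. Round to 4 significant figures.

P ≈ 2.656×10⁻⁷ W

Area A = 12.44 cm² = 1.244×10⁻³ m².
P = εσAT⁴ = 0.9715 × 5.670×10⁻⁸ × 1.244×10⁻³ × (7.89)⁴ = 2.656×10⁻⁷ W.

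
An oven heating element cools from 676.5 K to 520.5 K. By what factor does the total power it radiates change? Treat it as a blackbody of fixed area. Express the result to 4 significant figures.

P₂/P₁ ≈ 0.3504

P ∝ T⁴, so P₂/P₁ = (T₂/T₁)⁴ = (520.5/676.5)⁴ = (0.769401)⁴ = 0.3504.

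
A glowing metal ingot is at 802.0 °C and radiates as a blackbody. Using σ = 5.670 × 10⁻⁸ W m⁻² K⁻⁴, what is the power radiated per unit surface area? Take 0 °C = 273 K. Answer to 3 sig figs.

I ≈ 7.57×10⁴ W/m²

T = 802.0 °C + 273 = 1075.0 K.
Stefan–Boltzmann: I = σT⁴ = 5.670×10⁻⁸ × (1075.0)⁴ = 7.57×10⁴ W/m².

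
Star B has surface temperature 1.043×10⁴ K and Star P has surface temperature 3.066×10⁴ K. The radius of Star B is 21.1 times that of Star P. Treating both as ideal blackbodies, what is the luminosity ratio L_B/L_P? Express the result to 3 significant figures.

L ∝ R²T⁴, so L_B/L_P = (R_B/R_P)²(T_B/T_P)⁴ = (21.1)² × (1.043×10⁴/3.066×10⁴)⁴ = 445.21 × 0.0133921 = 5.96.

L_B/L_P ≈ 5.96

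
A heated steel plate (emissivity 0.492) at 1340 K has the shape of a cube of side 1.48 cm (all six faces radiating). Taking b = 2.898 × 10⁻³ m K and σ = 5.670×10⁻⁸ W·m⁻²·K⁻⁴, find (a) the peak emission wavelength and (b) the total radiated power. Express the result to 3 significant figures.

λ_max ≈ 2.16×10³ nm; P ≈ 118 W

(a) λ_max = b/T = 2.898×10⁻³/1340 = 2.163×10⁻⁶ m = 2.16×10³ nm.
Area A = 6s² = 6×(0.0148 m)² = 1.31424×10⁻³ m².
(b) P = εσAT⁴ = 0.492×5.670×10⁻⁸×1.31424×10⁻³×(1340)⁴ = 118 W.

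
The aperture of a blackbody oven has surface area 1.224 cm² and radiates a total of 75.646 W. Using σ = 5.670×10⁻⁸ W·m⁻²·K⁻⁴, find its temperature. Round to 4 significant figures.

Area A = 1.224 cm² = 1.224×10⁻⁴ m².
P = σAT⁴ ⇒ T = (P/(σA))^(1/4) = (75.646/(5.670×10⁻⁸×1.224×10⁻⁴))^(1/4) = 1817 K.

T ≈ 1817 K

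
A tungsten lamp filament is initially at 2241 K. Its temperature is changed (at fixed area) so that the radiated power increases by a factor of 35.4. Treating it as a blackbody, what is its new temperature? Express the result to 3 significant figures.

T₂ ≈ 5.47×10³ K

P ∝ T⁴, so T₂/T₁ = (P₂/P₁)^(1/4) = (35.4)^(1/4) = 2.43922.
T₂ = 2241 × 2.43922 = 5.47×10³ K.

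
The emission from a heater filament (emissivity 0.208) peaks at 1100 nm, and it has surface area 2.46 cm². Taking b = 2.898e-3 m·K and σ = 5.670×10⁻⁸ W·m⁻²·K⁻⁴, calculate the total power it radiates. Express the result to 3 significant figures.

P ≈ 140 W

Wien's law: T = b/λ_max = 2.898×10⁻³/1.100×10⁻⁶ = 2634.55 K.
Area A = 2.46 cm² = 2.46×10⁻⁴ m².
Then P = εσAT⁴ = 0.208×5.670×10⁻⁸×2.46×10⁻⁴×(2634.55)⁴ = 140 W.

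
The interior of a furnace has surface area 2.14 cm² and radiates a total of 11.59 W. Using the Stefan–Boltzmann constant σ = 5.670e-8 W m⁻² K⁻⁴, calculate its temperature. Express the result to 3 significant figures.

T ≈ 989 K

Area A = 2.14 cm² = 2.14×10⁻⁴ m².
P = σAT⁴ ⇒ T = (P/(σA))^(1/4) = (11.59/(5.670×10⁻⁸×2.14×10⁻⁴))^(1/4) = 989 K.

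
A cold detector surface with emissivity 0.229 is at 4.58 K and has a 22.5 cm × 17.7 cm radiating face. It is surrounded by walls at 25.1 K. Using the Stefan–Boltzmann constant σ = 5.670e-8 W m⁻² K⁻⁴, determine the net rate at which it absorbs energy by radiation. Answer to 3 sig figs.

Net gain ≈ 2.05×10⁻⁴ W

Area A = 0.225 × 0.177 = 0.039825 m².
Net radiated power P_net = εσA(T⁴ − T₀⁴) = 0.229×5.670×10⁻⁸×0.039825×(4.58⁴ − 25.1⁴).
T⁴ − T₀⁴ = 440.009 − 3.96913×10⁵ = -3.96473×10⁵ K⁴, so P_net = -2.05×10⁻⁴ W — negative, meaning a net gain of 2.05×10⁻⁴ W.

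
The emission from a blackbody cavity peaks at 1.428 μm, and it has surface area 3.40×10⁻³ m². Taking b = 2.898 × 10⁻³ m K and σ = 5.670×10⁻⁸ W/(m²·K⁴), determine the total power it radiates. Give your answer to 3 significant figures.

Wien's law: T = b/λ_max = 2.898×10⁻³/1.428×10⁻⁶ = 2029.41 K.
Area A = 3.40×10⁻³ m².
Then P = σAT⁴ = 5.670×10⁻⁸×3.40×10⁻³×(2029.41)⁴ = 3.27×10³ W.

P ≈ 3.27×10³ W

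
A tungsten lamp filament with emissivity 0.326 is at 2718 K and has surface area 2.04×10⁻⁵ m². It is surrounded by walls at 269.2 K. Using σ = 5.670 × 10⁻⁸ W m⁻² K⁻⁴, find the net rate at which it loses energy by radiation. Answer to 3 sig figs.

Area A = 2.04×10⁻⁵ m².
Net radiated power P_net = εσA(T⁴ − T₀⁴) = 0.326×5.670×10⁻⁸×2.04×10⁻⁵×(2718⁴ − 269.2⁴).
T⁴ − T₀⁴ = 5.45755×10¹³ − 5.25170×10⁹ = 5.45702×10¹³ K⁴, so P_net = 20.6 W.

Net loss ≈ 20.6 W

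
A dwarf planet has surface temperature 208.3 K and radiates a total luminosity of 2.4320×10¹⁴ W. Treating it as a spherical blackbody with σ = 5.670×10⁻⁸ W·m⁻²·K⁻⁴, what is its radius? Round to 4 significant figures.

R ≈ 4.258×10⁵ m

L = 4πR²σT⁴ ⇒ R = √(L/(4πσT⁴)).
σT⁴ = 106.743 W/m², so R = √(2.4320×10¹⁴/(4π×106.743)) = 4.258×10⁵ m.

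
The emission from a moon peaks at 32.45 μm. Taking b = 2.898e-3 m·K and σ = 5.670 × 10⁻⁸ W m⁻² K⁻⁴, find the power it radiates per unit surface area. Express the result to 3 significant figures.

I ≈ 3.61 W/m²

Wien's law: T = b/λ_max = 2.898×10⁻³/3.245×10⁻⁵ = 89.3066 K.
Then I = σT⁴ = 5.670×10⁻⁸×(89.3066)⁴ = 3.61 W/m².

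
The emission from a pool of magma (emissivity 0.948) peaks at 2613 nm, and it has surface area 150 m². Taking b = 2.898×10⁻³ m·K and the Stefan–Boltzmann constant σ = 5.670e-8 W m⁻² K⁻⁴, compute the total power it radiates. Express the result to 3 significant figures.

Wien's law: T = b/λ_max = 2.898×10⁻³/2.613×10⁻⁶ = 1109.07 K.
Area A = 150 m².
Then P = εσAT⁴ = 0.948×5.670×10⁻⁸×150×(1109.07)⁴ = 1.22×10⁷ W.

P ≈ 1.22×10⁷ W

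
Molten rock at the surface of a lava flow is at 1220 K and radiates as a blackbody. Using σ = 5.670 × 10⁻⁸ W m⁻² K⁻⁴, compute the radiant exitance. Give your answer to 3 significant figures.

Stefan–Boltzmann: I = σT⁴ = 5.670×10⁻⁸ × (1220)⁴ = 1.26×10⁵ W/m².

I ≈ 1.26×10⁵ W/m²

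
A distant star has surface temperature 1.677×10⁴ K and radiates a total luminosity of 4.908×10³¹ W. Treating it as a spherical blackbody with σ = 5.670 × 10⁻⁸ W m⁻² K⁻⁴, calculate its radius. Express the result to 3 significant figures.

R ≈ 2.95×10¹⁰ m

L = 4πR²σT⁴ ⇒ R = √(L/(4πσT⁴)).
σT⁴ = 4.48451×10⁹ W/m², so R = √(4.908×10³¹/(4π×4.48451×10⁹)) = 2.95×10¹⁰ m.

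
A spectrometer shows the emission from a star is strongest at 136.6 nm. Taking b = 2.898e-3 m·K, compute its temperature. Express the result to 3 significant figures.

Wien's law gives T = b/λ_max = (2.898×10⁻³ m·K)/(1.366×10⁻⁷ m) = 2.12×10⁴ K.

T ≈ 2.12×10⁴ K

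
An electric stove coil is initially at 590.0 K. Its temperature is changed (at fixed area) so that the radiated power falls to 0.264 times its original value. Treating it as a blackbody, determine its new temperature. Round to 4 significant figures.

T₂ ≈ 422.9 K

P ∝ T⁴, so T₂/T₁ = (P₂/P₁)^(1/4) = (0.264)^(1/4) = 0.716805.
T₂ = 590.0 × 0.716805 = 422.9 K.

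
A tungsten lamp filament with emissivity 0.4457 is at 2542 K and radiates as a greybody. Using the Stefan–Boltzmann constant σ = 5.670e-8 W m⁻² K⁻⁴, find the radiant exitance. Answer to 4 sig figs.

I ≈ 1.055×10⁶ W/m²

Stefan–Boltzmann: I = εσT⁴ = 0.4457 × 5.670×10⁻⁸ × (2542)⁴ = 1.055×10⁶ W/m².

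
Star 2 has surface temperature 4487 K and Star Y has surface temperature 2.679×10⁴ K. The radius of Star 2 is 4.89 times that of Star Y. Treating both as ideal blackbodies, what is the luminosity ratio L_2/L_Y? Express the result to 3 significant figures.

L ∝ R²T⁴, so L_2/L_Y = (R_2/R_Y)²(T_2/T_Y)⁴ = (4.89)² × (4487/2.679×10⁴)⁴ = 23.9121 × 7.86925×10⁻⁴ = 0.0188.

L_2/L_Y ≈ 0.0188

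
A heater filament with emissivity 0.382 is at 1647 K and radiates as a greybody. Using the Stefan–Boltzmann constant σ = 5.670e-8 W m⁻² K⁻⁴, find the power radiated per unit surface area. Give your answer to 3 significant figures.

I ≈ 1.59×10⁵ W/m²

Stefan–Boltzmann: I = εσT⁴ = 0.382 × 5.670×10⁻⁸ × (1647)⁴ = 1.59×10⁵ W/m².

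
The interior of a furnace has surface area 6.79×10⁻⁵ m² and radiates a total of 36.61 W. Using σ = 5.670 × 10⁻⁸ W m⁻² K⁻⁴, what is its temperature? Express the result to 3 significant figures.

Area A = 6.79×10⁻⁵ m².
P = σAT⁴ ⇒ T = (P/(σA))^(1/4) = (36.61/(5.670×10⁻⁸×6.79×10⁻⁵))^(1/4) = 1.76×10³ K.

T ≈ 1.76×10³ K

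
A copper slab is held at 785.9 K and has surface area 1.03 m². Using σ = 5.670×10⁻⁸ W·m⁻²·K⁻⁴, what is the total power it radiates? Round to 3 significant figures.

Area A = 1.03 m².
P = σAT⁴ = 5.670×10⁻⁸ × 1.03 × (785.9)⁴ = 2.23×10⁴ W.

P ≈ 2.23×10⁴ W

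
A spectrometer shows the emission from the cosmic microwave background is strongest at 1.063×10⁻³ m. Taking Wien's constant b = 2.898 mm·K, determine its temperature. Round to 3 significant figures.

Wien's law gives T = b/λ_max = (2.898×10⁻³ m·K)/(1.063×10⁻³ m) = 2.73 K.

T ≈ 2.73 K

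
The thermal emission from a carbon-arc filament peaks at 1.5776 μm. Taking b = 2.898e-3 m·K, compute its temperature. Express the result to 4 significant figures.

T ≈ 1837 K

Wien's law gives T = b/λ_max = (2.898×10⁻³ m·K)/(1.5776×10⁻⁶ m) = 1837 K.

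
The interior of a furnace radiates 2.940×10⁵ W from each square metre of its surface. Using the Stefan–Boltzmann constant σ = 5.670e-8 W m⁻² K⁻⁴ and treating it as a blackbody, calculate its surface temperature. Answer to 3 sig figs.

T ≈ 1.51×10³ K

I = σT⁴, so T = (I/σ)^(1/4) = (2.940×10⁵/(5.670×10⁻⁸))^(1/4) = 1.51×10³ K.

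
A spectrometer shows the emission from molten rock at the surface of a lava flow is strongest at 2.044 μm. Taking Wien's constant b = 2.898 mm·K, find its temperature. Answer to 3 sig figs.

Wien's law gives T = b/λ_max = (2.898×10⁻³ m·K)/(2.044×10⁻⁶ m) = 1.42×10³ K.

T ≈ 1.42×10³ K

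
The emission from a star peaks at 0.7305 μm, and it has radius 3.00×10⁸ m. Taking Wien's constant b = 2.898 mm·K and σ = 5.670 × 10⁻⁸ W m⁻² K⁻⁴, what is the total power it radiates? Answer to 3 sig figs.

P ≈ 1.59×10²⁵ W

Wien's law: T = b/λ_max = 2.898×10⁻³/7.305×10⁻⁷ = 3967.15 K.
Surface area A = 4πR² = 4π(3.00×10⁸ m)² = 1.13097×10¹⁸ m².
Then P = σAT⁴ = 5.670×10⁻⁸×1.13097×10¹⁸×(3967.15)⁴ = 1.59×10²⁵ W.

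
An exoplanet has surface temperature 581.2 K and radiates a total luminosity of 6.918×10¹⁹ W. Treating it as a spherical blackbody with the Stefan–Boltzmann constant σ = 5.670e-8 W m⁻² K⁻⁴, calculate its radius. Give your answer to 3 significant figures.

L = 4πR²σT⁴ ⇒ R = √(L/(4πσT⁴)).
σT⁴ = 6469.72 W/m², so R = √(6.918×10¹⁹/(4π×6469.72)) = 2.92×10⁷ m.

R ≈ 2.92×10⁷ m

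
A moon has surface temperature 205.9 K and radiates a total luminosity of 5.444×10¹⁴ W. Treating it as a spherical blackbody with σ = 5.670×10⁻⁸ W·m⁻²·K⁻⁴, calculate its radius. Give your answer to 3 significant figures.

R ≈ 6.52×10⁵ m

L = 4πR²σT⁴ ⇒ R = √(L/(4πσT⁴)).
σT⁴ = 101.908 W/m², so R = √(5.444×10¹⁴/(4π×101.908)) = 6.52×10⁵ m.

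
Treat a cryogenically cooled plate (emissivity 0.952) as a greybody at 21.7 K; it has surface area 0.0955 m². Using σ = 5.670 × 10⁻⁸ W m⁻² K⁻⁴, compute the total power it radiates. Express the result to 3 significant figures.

Area A = 0.0955 m².
P = εσAT⁴ = 0.952 × 5.670×10⁻⁸ × 0.0955 × (21.7)⁴ = 1.14×10⁻³ W.

P ≈ 1.14×10⁻³ W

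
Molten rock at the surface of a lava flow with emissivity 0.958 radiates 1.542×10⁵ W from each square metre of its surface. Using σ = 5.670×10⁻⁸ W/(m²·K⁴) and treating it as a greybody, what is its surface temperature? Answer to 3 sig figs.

I = εσT⁴, so T = (I/εσ)^(1/4) = (1.542×10⁵/(0.958×5.670×10⁻⁸))^(1/4) = 1.30×10³ K.

T ≈ 1.30×10³ K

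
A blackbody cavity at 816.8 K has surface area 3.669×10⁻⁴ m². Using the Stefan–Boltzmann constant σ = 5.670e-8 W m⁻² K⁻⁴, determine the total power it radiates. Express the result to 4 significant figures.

P ≈ 9.260 W

Area A = 3.669×10⁻⁴ m².
P = σAT⁴ = 5.670×10⁻⁸ × 3.669×10⁻⁴ × (816.8)⁴ = 9.260 W.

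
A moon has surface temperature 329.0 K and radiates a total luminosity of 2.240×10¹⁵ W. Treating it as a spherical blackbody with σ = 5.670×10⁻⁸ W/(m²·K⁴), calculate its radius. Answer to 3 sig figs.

L = 4πR²σT⁴ ⇒ R = √(L/(4πσT⁴)).
σT⁴ = 664.304 W/m², so R = √(2.240×10¹⁵/(4π×664.304)) = 5.18×10⁵ m.

R ≈ 5.18×10⁵ m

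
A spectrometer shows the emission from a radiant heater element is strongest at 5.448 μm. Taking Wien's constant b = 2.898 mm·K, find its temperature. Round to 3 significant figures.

T ≈ 532 K

Wien's law gives T = b/λ_max = (2.898×10⁻³ m·K)/(5.448×10⁻⁶ m) = 532 K.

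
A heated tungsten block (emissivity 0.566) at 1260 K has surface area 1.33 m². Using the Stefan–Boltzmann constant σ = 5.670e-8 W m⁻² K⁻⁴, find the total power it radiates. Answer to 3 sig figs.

P ≈ 1.08×10⁵ W

Area A = 1.33 m².
P = εσAT⁴ = 0.566 × 5.670×10⁻⁸ × 1.33 × (1260)⁴ = 1.08×10⁵ W.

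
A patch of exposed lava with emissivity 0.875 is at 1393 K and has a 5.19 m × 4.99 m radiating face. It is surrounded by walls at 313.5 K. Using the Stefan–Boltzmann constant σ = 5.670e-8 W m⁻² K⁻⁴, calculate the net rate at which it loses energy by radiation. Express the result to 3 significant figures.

Net loss ≈ 4.83×10⁶ W

Area A = 5.19 × 4.99 = 25.8981 m².
Net radiated power P_net = εσA(T⁴ − T₀⁴) = 0.875×5.670×10⁻⁸×25.8981×(1393⁴ − 313.5⁴).
T⁴ − T₀⁴ = 3.76534×10¹² − 9.65940×10⁹ = 3.75568×10¹² K⁴, so P_net = 4.83×10⁶ W.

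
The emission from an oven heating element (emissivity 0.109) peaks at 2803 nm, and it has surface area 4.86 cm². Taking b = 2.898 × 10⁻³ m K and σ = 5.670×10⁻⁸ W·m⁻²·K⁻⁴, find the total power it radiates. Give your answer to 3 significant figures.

Wien's law: T = b/λ_max = 2.898×10⁻³/2.803×10⁻⁶ = 1033.89 K.
Area A = 4.86 cm² = 4.86×10⁻⁴ m².
Then P = εσAT⁴ = 0.109×5.670×10⁻⁸×4.86×10⁻⁴×(1033.89)⁴ = 3.43 W.

P ≈ 3.43 W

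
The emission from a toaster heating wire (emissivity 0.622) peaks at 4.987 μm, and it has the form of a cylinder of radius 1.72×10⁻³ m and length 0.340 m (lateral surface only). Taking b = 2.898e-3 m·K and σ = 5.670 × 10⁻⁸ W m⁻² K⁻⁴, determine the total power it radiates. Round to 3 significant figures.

P ≈ 14.8 W

Wien's law: T = b/λ_max = 2.898×10⁻³/4.987×10⁻⁶ = 581.111 K.
Lateral area A = 2πrL = 2π×1.72×10⁻³×0.340 = 3.67441×10⁻³ m².
Then P = εσAT⁴ = 0.622×5.670×10⁻⁸×3.67441×10⁻³×(581.111)⁴ = 14.8 W.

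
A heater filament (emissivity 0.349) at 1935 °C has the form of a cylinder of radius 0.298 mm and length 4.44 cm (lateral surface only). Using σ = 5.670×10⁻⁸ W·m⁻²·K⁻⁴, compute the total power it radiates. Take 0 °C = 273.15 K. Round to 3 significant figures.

T = 1935 °C + 273.15 = 2208.15 K.
Lateral area A = 2πrL = 2π×2.98×10⁻⁴×0.0444 = 8.31341×10⁻⁵ m².
P = εσAT⁴ = 0.349 × 5.670×10⁻⁸ × 8.31341×10⁻⁵ × (2208.15)⁴ = 39.1 W.

P ≈ 39.1 W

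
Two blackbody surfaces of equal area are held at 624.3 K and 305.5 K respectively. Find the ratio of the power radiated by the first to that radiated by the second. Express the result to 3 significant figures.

With equal areas, P₁/P₂ = (T₁/T₂)⁴ = (624.3/305.5)⁴ = 17.4.

P₁/P₂ ≈ 17.4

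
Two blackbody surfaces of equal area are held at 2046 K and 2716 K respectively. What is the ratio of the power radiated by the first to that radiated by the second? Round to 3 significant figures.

P₁/P₂ ≈ 0.322

With equal areas, P₁/P₂ = (T₁/T₂)⁴ = (2046/2716)⁴ = 0.322.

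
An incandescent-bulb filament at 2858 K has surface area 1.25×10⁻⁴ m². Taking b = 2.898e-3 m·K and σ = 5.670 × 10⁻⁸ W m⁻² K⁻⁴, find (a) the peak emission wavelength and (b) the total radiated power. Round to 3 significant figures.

(a) λ_max = b/T = 2.898×10⁻³/2858 = 1.014×10⁻⁶ m = 1.01 μm.
Area A = 1.25×10⁻⁴ m².
(b) P = σAT⁴ = 5.670×10⁻⁸×1.25×10⁻⁴×(2858)⁴ = 473 W.

λ_max ≈ 1.01 μm; P ≈ 473 W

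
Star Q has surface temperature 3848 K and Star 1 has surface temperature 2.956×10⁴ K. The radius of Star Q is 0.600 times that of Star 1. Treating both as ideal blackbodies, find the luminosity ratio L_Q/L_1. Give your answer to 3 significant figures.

L_Q/L_1 ≈ 1.03×10⁻⁴

L ∝ R²T⁴, so L_Q/L_1 = (R_Q/R_1)²(T_Q/T_1)⁴ = (0.600)² × (3848/2.956×10⁴)⁴ = 0.36 × 2.87159×10⁻⁴ = 1.03×10⁻⁴.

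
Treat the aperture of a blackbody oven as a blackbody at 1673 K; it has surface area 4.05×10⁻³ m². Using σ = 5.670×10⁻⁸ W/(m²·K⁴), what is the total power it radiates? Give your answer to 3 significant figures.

P ≈ 1.80×10³ W

Area A = 4.05×10⁻³ m².
P = σAT⁴ = 5.670×10⁻⁸ × 4.05×10⁻³ × (1673)⁴ = 1.80×10³ W.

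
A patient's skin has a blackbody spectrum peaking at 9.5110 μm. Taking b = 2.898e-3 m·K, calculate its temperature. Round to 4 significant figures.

T ≈ 304.7 K

Wien's law gives T = b/λ_max = (2.898×10⁻³ m·K)/(9.5110×10⁻⁶ m) = 304.7 K.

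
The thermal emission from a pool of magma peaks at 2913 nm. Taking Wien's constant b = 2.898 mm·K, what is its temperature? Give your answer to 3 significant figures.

Wien's law gives T = b/λ_max = (2.898×10⁻³ m·K)/(2.913×10⁻⁶ m) = 995 K.

T ≈ 995 K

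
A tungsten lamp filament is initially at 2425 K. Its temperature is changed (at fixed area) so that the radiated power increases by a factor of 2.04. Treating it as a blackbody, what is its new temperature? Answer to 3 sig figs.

P ∝ T⁴, so T₂/T₁ = (P₂/P₁)^(1/4) = (2.04)^(1/4) = 1.19511.
T₂ = 2425 × 1.19511 = 2.90×10³ K.

T₂ ≈ 2.90×10³ K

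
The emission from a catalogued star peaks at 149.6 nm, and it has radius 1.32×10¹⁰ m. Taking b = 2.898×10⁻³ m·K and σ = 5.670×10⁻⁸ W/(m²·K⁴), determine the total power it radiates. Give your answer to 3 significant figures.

Wien's law: T = b/λ_max = 2.898×10⁻³/1.496×10⁻⁷ = 19371.7 K.
Surface area A = 4πR² = 4π(1.32×10¹⁰ m)² = 2.18956×10²¹ m².
Then P = σAT⁴ = 5.670×10⁻⁸×2.18956×10²¹×(19371.7)⁴ = 1.75×10³¹ W.

P ≈ 1.75×10³¹ W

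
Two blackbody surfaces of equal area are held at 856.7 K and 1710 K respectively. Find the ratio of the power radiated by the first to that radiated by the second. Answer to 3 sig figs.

P₁/P₂ ≈ 0.0630

With equal areas, P₁/P₂ = (T₁/T₂)⁴ = (856.7/1710)⁴ = 0.0630.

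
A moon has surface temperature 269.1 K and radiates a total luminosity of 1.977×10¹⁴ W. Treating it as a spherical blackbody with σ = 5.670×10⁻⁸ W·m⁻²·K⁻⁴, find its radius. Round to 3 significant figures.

L = 4πR²σT⁴ ⇒ R = √(L/(4πσT⁴)).
σT⁴ = 297.329 W/m², so R = √(1.977×10¹⁴/(4π×297.329)) = 2.30×10⁵ m.

R ≈ 2.30×10⁵ m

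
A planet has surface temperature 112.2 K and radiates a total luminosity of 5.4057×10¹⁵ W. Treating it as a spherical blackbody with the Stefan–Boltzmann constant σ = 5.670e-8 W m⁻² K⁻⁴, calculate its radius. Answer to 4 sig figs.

L = 4πR²σT⁴ ⇒ R = √(L/(4πσT⁴)).
σT⁴ = 8.98575 W/m², so R = √(5.4057×10¹⁵/(4π×8.98575)) = 6.919×10⁶ m.

R ≈ 6.919×10⁶ m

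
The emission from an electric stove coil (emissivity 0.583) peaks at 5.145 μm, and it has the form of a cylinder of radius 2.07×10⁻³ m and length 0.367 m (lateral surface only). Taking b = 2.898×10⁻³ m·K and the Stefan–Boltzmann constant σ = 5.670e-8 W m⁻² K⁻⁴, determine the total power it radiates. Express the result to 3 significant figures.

P ≈ 15.9 W

Wien's law: T = b/λ_max = 2.898×10⁻³/5.145×10⁻⁶ = 563.265 K.
Lateral area A = 2πrL = 2π×2.07×10⁻³×0.367 = 4.77327×10⁻³ m².
Then P = εσAT⁴ = 0.583×5.670×10⁻⁸×4.77327×10⁻³×(563.265)⁴ = 15.9 W.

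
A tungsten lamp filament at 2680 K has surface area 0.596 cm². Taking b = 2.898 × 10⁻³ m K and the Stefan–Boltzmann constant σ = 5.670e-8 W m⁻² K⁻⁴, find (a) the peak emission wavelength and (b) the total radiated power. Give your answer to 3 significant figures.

(a) λ_max = b/T = 2.898×10⁻³/2680 = 1.081×10⁻⁶ m = 1.08×10³ nm.
Area A = 0.596 cm² = 5.96×10⁻⁵ m².
(b) P = σAT⁴ = 5.670×10⁻⁸×5.96×10⁻⁵×(2680)⁴ = 174 W.

λ_max ≈ 1.08×10³ nm; P ≈ 174 W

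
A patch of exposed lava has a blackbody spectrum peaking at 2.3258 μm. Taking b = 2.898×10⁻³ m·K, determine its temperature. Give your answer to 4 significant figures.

T ≈ 1246 K

Wien's law gives T = b/λ_max = (2.898×10⁻³ m·K)/(2.3258×10⁻⁶ m) = 1246 K.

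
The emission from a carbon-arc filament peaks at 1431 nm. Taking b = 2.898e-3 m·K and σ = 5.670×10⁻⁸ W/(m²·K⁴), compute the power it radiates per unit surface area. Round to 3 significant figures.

I ≈ 9.54×10⁵ W/m²

Wien's law: T = b/λ_max = 2.898×10⁻³/1.431×10⁻⁶ = 2025.16 K.
Then I = σT⁴ = 5.670×10⁻⁸×(2025.16)⁴ = 9.54×10⁵ W/m².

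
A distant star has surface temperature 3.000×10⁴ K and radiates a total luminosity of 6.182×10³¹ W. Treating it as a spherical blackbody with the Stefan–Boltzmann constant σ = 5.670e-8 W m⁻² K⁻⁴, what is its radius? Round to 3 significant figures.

R ≈ 1.03×10¹⁰ m

L = 4πR²σT⁴ ⇒ R = √(L/(4πσT⁴)).
σT⁴ = 4.59270×10¹⁰ W/m², so R = √(6.182×10³¹/(4π×4.59270×10¹⁰)) = 1.03×10¹⁰ m.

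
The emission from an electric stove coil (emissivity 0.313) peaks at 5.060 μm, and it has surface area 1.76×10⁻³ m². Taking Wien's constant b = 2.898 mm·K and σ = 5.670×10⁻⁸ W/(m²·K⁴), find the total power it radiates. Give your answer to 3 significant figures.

Wien's law: T = b/λ_max = 2.898×10⁻³/5.060×10⁻⁶ = 572.727 K.
Area A = 1.76×10⁻³ m².
Then P = εσAT⁴ = 0.313×5.670×10⁻⁸×1.76×10⁻³×(572.727)⁴ = 3.36 W.

P ≈ 3.36 W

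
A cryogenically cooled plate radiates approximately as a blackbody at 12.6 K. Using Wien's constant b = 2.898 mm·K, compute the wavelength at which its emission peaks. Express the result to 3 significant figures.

λ_max ≈ 0.230 mm

Wien's displacement law: λ_max = b/T = (2.898×10⁻³ m·K)/(12.6 K) = 2.300×10⁻⁴ m.
That is 0.230 mm, in the infrared range.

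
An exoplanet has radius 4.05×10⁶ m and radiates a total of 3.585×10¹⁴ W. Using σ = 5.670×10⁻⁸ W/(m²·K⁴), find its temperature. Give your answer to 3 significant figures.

T ≈ 74.4 K

Surface area A = 4πR² = 4π(4.05×10⁶ m)² = 2.06120×10¹⁴ m².
P = σAT⁴ ⇒ T = (P/(σA))^(1/4) = (3.585×10¹⁴/(5.670×10⁻⁸×2.06120×10¹⁴))^(1/4) = 74.4 K.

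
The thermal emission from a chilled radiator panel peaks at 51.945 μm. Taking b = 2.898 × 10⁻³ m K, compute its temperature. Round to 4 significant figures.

Wien's law gives T = b/λ_max = (2.898×10⁻³ m·K)/(5.1945×10⁻⁵ m) = 55.79 K.

T ≈ 55.79 K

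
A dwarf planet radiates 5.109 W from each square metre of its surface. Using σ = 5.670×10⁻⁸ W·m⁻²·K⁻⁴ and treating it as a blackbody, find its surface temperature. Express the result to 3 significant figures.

I = σT⁴, so T = (I/σ)^(1/4) = (5.109/(5.670×10⁻⁸))^(1/4) = 97.4 K.

T ≈ 97.4 K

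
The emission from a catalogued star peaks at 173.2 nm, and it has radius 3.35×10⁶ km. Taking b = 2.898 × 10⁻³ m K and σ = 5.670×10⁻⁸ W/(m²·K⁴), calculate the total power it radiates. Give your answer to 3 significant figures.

P ≈ 6.27×10²⁹ W

Wien's law: T = b/λ_max = 2.898×10⁻³/1.732×10⁻⁷ = 16732.1 K.
Surface area A = 4πR² = 4π(3.35×10⁹ m)² = 1.41026×10²⁰ m².
Then P = σAT⁴ = 5.670×10⁻⁸×1.41026×10²⁰×(16732.1)⁴ = 6.27×10²⁹ W.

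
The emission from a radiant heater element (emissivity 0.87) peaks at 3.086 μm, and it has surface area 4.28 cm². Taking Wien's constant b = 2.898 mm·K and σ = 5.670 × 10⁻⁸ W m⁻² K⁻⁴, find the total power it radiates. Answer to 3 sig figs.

Wien's law: T = b/λ_max = 2.898×10⁻³/3.086×10⁻⁶ = 939.080 K.
Area A = 4.28 cm² = 4.28×10⁻⁴ m².
Then P = εσAT⁴ = 0.87×5.670×10⁻⁸×4.28×10⁻⁴×(939.080)⁴ = 16.4 W.

P ≈ 16.4 W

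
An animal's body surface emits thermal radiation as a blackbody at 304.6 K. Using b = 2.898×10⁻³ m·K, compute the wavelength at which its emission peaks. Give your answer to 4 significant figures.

Wien's displacement law: λ_max = b/T = (2.898×10⁻³ m·K)/(304.6 K) = 9.5141×10⁻⁶ m.
That is 9.514 μm, in the infrared range.

λ_max ≈ 9.514 μm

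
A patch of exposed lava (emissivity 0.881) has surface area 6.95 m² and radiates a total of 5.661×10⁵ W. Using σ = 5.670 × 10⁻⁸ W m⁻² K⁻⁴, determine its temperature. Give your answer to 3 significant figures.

Area A = 6.95 m².
P = εσAT⁴ ⇒ T = (P/(εσA))^(1/4) = (5.661×10⁵/(0.881×5.670×10⁻⁸×6.95))^(1/4) = 1.13×10³ K.

T ≈ 1.13×10³ K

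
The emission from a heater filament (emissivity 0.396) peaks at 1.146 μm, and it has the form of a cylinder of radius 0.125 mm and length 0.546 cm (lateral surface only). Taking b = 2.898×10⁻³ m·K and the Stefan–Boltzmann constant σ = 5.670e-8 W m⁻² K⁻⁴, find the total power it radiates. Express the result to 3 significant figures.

P ≈ 3.94 W

Wien's law: T = b/λ_max = 2.898×10⁻³/1.146×10⁻⁶ = 2528.80 K.
Lateral area A = 2πrL = 2π×1.25×10⁻⁴×5.46×10⁻³ = 4.28827×10⁻⁶ m².
Then P = εσAT⁴ = 0.396×5.670×10⁻⁸×4.28827×10⁻⁶×(2528.80)⁴ = 3.94 W.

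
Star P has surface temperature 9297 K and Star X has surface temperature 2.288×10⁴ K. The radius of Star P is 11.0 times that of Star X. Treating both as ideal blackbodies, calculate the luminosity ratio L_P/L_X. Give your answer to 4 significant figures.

L_P/L_X ≈ 3.299

L ∝ R²T⁴, so L_P/L_X = (R_P/R_X)²(T_P/T_X)⁴ = (11.0)² × (9297/2.288×10⁴)⁴ = 121 × 0.0272613 = 3.299.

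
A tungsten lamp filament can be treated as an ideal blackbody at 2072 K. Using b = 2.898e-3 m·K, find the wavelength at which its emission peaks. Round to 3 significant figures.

Wien's displacement law: λ_max = b/T = (2.898×10⁻³ m·K)/(2072 K) = 1.399×10⁻⁶ m.
That is 1.40×10³ nm, in the infrared range.

λ_max ≈ 1.40×10³ nm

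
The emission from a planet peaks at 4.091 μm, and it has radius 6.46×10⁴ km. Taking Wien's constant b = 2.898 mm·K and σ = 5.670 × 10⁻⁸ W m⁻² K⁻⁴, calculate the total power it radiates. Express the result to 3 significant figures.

Wien's law: T = b/λ_max = 2.898×10⁻³/4.091×10⁻⁶ = 708.384 K.
Surface area A = 4πR² = 4π(6.46×10⁷ m)² = 5.24415×10¹⁶ m².
Then P = σAT⁴ = 5.670×10⁻⁸×5.24415×10¹⁶×(708.384)⁴ = 7.49×10²⁰ W.

P ≈ 7.49×10²⁰ W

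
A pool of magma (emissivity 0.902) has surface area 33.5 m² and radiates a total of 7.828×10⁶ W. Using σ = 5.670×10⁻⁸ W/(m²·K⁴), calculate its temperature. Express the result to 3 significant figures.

T ≈ 1.46×10³ K

Area A = 33.5 m².
P = εσAT⁴ ⇒ T = (P/(εσA))^(1/4) = (7.828×10⁶/(0.902×5.670×10⁻⁸×33.5))^(1/4) = 1.46×10³ K.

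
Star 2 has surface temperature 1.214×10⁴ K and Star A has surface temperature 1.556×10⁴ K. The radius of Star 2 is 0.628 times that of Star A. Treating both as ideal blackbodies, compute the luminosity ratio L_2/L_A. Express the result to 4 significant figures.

L ∝ R²T⁴, so L_2/L_A = (R_2/R_A)²(T_2/T_A)⁴ = (0.628)² × (1.214×10⁴/1.556×10⁴)⁴ = 0.394384 × 0.370541 = 0.1461.

L_2/L_A ≈ 0.1461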